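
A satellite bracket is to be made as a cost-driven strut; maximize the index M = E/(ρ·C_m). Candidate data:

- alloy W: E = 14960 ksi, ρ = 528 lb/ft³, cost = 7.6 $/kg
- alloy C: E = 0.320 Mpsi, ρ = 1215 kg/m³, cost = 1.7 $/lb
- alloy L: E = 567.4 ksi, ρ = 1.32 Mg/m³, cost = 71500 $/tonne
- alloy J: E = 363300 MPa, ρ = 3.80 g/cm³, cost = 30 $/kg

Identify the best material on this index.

alloy J

In SI units:
  alloy W: E = 103.1 GPa, ρ = 8458 kg/m³, cost = 7.600 $/kg
  alloy C: E = 2.206 GPa, ρ = 1215 kg/m³, cost = 3.748 $/kg
  alloy L: E = 3.912 GPa, ρ = 1320 kg/m³, cost = 71.50 $/kg
  alloy J: E = 363.3 GPa, ρ = 3800 kg/m³, cost = 30.00 $/kg
  alloy J: M = 3.19 MN·m per $
  alloy W: M = 1.60 MN·m per $
  alloy C: M = 0.485 MN·m per $
  alloy L: M = 0.0415 MN·m per $
The maximum is for alloy J.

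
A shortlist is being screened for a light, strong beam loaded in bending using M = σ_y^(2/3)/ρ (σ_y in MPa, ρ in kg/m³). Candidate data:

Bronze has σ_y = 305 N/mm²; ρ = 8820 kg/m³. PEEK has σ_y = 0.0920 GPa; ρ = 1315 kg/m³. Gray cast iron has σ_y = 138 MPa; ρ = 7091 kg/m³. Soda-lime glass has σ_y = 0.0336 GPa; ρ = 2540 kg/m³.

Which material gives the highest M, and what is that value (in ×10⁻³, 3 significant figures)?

PEEK, M = 15.5×10⁻³

In SI units:
  bronze: σ_y = 305.0 MPa, ρ = 8820 kg/m³
  PEEK: σ_y = 92.00 MPa, ρ = 1315 kg/m³
  gray cast iron: σ_y = 138.0 MPa, ρ = 7091 kg/m³
  soda-lime glass: σ_y = 33.60 MPa, ρ = 2540 kg/m³
  PEEK: M = 15.5×10⁻³
  bronze: M = 5.14×10⁻³
  soda-lime glass: M = 4.10×10⁻³
  gray cast iron: M = 3.77×10⁻³
Highest index: PEEK.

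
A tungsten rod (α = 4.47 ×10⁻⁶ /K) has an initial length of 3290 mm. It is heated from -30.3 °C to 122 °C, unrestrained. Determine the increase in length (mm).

ΔT = 122 − (-30.3) = 152.3 K.
ΔL = α·L₀·ΔT = 4.47×10⁻⁶ × 3290 mm × 152.3 K = 2.24 mm.

2.24 mm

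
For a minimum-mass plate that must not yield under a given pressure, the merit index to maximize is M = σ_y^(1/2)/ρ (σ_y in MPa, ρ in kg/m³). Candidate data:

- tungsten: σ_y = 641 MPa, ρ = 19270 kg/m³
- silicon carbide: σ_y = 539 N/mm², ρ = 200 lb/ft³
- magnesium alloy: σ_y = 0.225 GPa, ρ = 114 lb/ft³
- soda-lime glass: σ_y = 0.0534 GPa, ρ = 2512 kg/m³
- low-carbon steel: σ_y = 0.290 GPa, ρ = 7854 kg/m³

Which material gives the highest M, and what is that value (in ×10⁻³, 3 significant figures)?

Convert each candidate to consistent units, then evaluate M:
  tungsten: σ_y = 641.0 MPa, ρ = 19270 kg/m³
  silicon carbide: σ_y = 539.0 MPa, ρ = 3204 kg/m³
  magnesium alloy: σ_y = 225.0 MPa, ρ = 1826 kg/m³
  soda-lime glass: σ_y = 53.40 MPa, ρ = 2512 kg/m³
  low-carbon steel: σ_y = 290.0 MPa, ρ = 7854 kg/m³
  magnesium alloy: M = 8.21×10⁻³
  silicon carbide: M = 7.25×10⁻³
  soda-lime glass: M = 2.91×10⁻³
  low-carbon steel: M = 2.17×10⁻³
  tungsten: M = 1.31×10⁻³
Magnesium alloy has the largest M.

magnesium alloy, M = 8.21×10⁻³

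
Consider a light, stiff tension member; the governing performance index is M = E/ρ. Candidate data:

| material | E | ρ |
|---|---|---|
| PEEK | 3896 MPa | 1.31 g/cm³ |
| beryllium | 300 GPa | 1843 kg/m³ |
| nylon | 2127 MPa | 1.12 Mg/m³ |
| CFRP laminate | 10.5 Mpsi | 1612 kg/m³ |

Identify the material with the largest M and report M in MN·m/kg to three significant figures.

beryllium, M = 163 MN·m/kg

Putting every candidate on a common basis:
  PEEK: E = 3.896 GPa, ρ = 1310 kg/m³
  beryllium: E = 300.0 GPa, ρ = 1843 kg/m³
  nylon: E = 2.127 GPa, ρ = 1120 kg/m³
  CFRP laminate: E = 72.39 GPa, ρ = 1612 kg/m³
  beryllium: M = 163 MN·m/kg
  CFRP laminate: M = 44.9 MN·m/kg
  PEEK: M = 2.97 MN·m/kg
  nylon: M = 1.90 MN·m/kg
Beryllium ranks first.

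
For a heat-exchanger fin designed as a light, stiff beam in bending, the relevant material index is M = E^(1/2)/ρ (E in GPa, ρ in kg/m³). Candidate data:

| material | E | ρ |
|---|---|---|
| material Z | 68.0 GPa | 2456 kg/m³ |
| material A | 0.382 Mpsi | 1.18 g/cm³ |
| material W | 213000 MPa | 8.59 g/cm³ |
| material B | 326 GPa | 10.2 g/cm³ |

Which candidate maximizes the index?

material Z

Putting every candidate on a common basis:
  material Z: E = 68.00 GPa, ρ = 2456 kg/m³
  material A: E = 2.634 GPa, ρ = 1180 kg/m³
  material W: E = 213.0 GPa, ρ = 8590 kg/m³
  material B: E = 326.0 GPa, ρ = 10200 kg/m³
  material Z: M = 3.36×10⁻³
  material B: M = 1.77×10⁻³
  material W: M = 1.70×10⁻³
  material A: M = 1.38×10⁻³
The maximum is for material Z.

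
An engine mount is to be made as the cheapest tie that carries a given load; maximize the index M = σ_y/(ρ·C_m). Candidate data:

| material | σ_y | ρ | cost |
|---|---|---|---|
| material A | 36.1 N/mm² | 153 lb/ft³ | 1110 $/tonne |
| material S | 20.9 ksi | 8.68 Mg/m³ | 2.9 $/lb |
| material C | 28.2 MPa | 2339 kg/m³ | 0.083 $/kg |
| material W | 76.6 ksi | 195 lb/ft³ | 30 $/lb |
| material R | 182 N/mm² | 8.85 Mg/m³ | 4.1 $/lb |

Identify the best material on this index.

material C

Normalizing units and computing the index:
  material A: σ_y = 36.10 MPa, ρ = 2451 kg/m³, cost = 1.110 $/kg
  material S: σ_y = 144.1 MPa, ρ = 8680 kg/m³, cost = 6.393 $/kg
  material C: σ_y = 28.20 MPa, ρ = 2339 kg/m³, cost = 0.08300 $/kg
  material W: σ_y = 528.1 MPa, ρ = 3124 kg/m³, cost = 66.14 $/kg
  material R: σ_y = 182.0 MPa, ρ = 8850 kg/m³, cost = 9.039 $/kg
  material C: M = 145 kN·m per $
  material A: M = 13.3 kN·m per $
  material S: M = 2.60 kN·m per $
  material W: M = 2.56 kN·m per $
  material R: M = 2.28 kN·m per $
Material C has the largest M.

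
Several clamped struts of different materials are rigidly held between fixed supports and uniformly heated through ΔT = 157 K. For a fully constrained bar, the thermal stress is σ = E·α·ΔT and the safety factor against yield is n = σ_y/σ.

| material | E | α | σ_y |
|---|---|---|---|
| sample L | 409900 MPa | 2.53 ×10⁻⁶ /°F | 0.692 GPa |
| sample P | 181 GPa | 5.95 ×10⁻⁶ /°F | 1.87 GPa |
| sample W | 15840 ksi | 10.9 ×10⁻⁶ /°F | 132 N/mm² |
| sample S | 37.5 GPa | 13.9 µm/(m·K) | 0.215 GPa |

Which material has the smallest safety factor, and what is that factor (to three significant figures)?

sample W, n = 0.392

With everything in SI (GPa, ×10⁻⁶/K, MPa):
  sample L: E = 409.9, α = 4.55, σ_y = 692.0 → σ = 293 MPa, n = 2.36
  sample P: E = 181.0, α = 10.7, σ_y = 1870 → σ = 304 MPa, n = 6.14
  sample W: E = 109.2, α = 19.6, σ_y = 132.0 → σ = 336 MPa, n = 0.392
  sample S: E = 37.50, α = 13.9, σ_y = 215.0 → σ = 81.8 MPa, n = 2.63
Sample W has the lowest safety factor, n = 0.392.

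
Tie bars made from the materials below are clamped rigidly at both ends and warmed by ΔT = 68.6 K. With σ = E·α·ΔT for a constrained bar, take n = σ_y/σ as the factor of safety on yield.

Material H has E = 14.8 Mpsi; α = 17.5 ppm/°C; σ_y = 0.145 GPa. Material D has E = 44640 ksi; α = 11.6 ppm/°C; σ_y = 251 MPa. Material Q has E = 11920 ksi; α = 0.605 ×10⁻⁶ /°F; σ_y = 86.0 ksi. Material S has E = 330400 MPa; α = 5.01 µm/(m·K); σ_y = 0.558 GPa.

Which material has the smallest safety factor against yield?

Converting E to GPa, α to ×10⁻⁶/K, σ_y to MPa, then σ and n for each:
  material H: E = 102.0, α = 17.5, σ_y = 145.0 → σ = 123 MPa, n = 1.18
  material D: E = 307.8, α = 11.6, σ_y = 251.0 → σ = 245 MPa, n = 1.02
  material Q: E = 82.19, α = 1.09, σ_y = 592.9 → σ = 6.14 MPa, n = 96.6
  material S: E = 330.4, α = 5.01, σ_y = 558.0 → σ = 114 MPa, n = 4.91
Smallest n: material D with n = 1.02.

material D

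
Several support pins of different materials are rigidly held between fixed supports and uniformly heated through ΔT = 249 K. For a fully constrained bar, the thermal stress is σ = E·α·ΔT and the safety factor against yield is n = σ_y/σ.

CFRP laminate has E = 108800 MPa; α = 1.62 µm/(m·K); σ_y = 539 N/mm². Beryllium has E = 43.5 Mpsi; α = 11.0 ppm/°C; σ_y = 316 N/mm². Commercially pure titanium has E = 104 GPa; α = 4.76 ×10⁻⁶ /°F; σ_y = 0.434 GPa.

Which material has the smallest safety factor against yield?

beryllium

In consistent units (E in GPa, α in ×10⁻⁶/K, σ_y in MPa):
  CFRP laminate: E = 108.8, α = 1.62, σ_y = 539.0 → σ = 43.9 MPa, n = 12.3
  beryllium: E = 299.9, α = 11.0, σ_y = 316.0 → σ = 821 MPa, n = 0.385
  commercially pure titanium: E = 104.0, α = 8.57, σ_y = 434.0 → σ = 222 MPa, n = 1.96
Beryllium has the lowest safety factor, n = 0.385.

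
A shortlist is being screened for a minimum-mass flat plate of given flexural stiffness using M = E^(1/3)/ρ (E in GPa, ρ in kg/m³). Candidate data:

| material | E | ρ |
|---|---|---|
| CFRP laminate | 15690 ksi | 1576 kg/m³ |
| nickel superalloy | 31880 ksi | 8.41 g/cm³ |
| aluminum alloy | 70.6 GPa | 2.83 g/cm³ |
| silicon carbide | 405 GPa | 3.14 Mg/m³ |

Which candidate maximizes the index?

Convert each candidate to consistent units, then evaluate M:
  CFRP laminate: E = 108.2 GPa, ρ = 1576 kg/m³
  nickel superalloy: E = 219.8 GPa, ρ = 8410 kg/m³
  aluminum alloy: E = 70.60 GPa, ρ = 2830 kg/m³
  silicon carbide: E = 405.0 GPa, ρ = 3140 kg/m³
  CFRP laminate: M = 3.02×10⁻³
  silicon carbide: M = 2.36×10⁻³
  aluminum alloy: M = 1.46×10⁻³
  nickel superalloy: M = 0.718×10⁻³
CFRP laminate has the largest M.

CFRP laminate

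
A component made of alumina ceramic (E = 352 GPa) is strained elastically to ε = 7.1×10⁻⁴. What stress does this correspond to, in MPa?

250 MPa

σ = E·ε = 352000 MPa × 7.1×10⁻⁴ = 250 MPa.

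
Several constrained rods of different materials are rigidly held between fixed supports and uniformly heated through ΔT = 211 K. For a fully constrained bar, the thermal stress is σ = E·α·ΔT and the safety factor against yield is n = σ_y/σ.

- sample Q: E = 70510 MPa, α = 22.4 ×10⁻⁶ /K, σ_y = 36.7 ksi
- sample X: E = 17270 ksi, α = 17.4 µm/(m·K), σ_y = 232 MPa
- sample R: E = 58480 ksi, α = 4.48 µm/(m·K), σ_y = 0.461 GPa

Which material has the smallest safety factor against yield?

With everything in SI (GPa, ×10⁻⁶/K, MPa):
  sample Q: E = 70.51, α = 22.4, σ_y = 253.0 → σ = 333 MPa, n = 0.759
  sample X: E = 119.1, α = 17.4, σ_y = 232.0 → σ = 437 MPa, n = 0.531
  sample R: E = 403.2, α = 4.48, σ_y = 461.0 → σ = 381 MPa, n = 1.21
Sample X has the lowest safety factor, n = 0.531.

sample X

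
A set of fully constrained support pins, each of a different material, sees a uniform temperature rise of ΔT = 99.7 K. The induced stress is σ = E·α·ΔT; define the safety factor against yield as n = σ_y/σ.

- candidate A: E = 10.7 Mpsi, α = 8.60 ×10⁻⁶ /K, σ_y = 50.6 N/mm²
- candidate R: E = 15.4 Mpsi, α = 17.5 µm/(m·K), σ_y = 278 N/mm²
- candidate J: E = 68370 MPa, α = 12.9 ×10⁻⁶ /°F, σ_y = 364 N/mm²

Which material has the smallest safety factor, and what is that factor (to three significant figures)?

Per material, after unit conversion:
  candidate A: E = 73.77, α = 8.60, σ_y = 50.60 → σ = 63.3 MPa, n = 0.800
  candidate R: E = 106.2, α = 17.5, σ_y = 278.0 → σ = 185 MPa, n = 1.50
  candidate J: E = 68.37, α = 23.2, σ_y = 364.0 → σ = 158 MPa, n = 2.30
The minimum is candidate A at n = 0.800.

candidate A, n = 0.800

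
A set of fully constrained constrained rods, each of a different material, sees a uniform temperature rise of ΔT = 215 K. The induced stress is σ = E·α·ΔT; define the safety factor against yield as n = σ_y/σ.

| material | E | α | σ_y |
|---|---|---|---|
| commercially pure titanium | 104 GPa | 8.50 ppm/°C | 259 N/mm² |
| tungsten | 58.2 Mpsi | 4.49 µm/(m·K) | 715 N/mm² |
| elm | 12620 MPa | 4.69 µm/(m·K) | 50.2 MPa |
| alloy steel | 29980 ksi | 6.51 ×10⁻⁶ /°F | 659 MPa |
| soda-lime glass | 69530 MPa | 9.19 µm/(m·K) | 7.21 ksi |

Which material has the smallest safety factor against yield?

Per material, after unit conversion:
  commercially pure titanium: E = 104.0, α = 8.50, σ_y = 259.0 → σ = 190 MPa, n = 1.36
  tungsten: E = 401.3, α = 4.49, σ_y = 715.0 → σ = 387 MPa, n = 1.85
  elm: E = 12.62, α = 4.69, σ_y = 50.20 → σ = 12.7 MPa, n = 3.94
  alloy steel: E = 206.7, α = 11.7, σ_y = 659.0 → σ = 521 MPa, n = 1.27
  soda-lime glass: E = 69.53, α = 9.19, σ_y = 49.71 → σ = 137 MPa, n = 0.362
Soda-lime glass has the lowest safety factor, n = 0.362.

soda-lime glass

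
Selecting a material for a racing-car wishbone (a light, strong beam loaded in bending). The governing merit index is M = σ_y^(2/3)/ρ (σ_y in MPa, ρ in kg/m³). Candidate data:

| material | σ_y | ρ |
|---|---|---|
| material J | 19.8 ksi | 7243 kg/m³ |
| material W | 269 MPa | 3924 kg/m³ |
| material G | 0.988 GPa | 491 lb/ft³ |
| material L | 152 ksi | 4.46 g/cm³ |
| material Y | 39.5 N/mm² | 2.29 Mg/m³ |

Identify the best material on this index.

In SI units:
  material J: σ_y = 136.5 MPa, ρ = 7243 kg/m³
  material W: σ_y = 269.0 MPa, ρ = 3924 kg/m³
  material G: σ_y = 988.0 MPa, ρ = 7865 kg/m³
  material L: σ_y = 1048 MPa, ρ = 4460 kg/m³
  material Y: σ_y = 39.50 MPa, ρ = 2290 kg/m³
  material L: M = 23.1×10⁻³
  material G: M = 12.6×10⁻³
  material W: M = 10.6×10⁻³
  material Y: M = 5.06×10⁻³
  material J: M = 3.66×10⁻³
The maximum is for material L.

material L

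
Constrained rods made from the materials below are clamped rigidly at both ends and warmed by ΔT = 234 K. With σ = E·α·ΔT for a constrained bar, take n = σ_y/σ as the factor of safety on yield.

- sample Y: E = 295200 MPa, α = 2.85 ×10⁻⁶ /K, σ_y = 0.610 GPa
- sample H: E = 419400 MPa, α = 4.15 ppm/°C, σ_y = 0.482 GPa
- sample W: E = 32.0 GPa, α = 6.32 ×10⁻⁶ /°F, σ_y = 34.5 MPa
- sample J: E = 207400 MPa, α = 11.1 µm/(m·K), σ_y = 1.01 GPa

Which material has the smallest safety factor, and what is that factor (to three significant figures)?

sample W, n = 0.405

In consistent units (E in GPa, α in ×10⁻⁶/K, σ_y in MPa):
  sample Y: E = 295.2, α = 2.85, σ_y = 610.0 → σ = 197 MPa, n = 3.10
  sample H: E = 419.4, α = 4.15, σ_y = 482.0 → σ = 407 MPa, n = 1.18
  sample W: E = 32.00, α = 11.4, σ_y = 34.50 → σ = 85.2 MPa, n = 0.405
  sample J: E = 207.4, α = 11.1, σ_y = 1010 → σ = 539 MPa, n = 1.87
Sample W has the lowest safety factor, n = 0.405.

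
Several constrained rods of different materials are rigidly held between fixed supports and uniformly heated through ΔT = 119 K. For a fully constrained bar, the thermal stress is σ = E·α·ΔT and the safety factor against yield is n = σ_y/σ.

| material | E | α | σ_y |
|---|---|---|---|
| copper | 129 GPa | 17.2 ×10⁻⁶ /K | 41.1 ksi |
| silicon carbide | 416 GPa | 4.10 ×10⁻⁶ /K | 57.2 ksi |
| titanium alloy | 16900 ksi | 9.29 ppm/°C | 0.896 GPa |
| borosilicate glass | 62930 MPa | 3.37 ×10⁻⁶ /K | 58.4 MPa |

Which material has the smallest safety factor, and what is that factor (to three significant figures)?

copper, n = 1.07

Per material, after unit conversion:
  copper: E = 129.0, α = 17.2, σ_y = 283.4 → σ = 264 MPa, n = 1.07
  silicon carbide: E = 416.0, α = 4.10, σ_y = 394.4 → σ = 203 MPa, n = 1.94
  titanium alloy: E = 116.5, α = 9.29, σ_y = 896.0 → σ = 129 MPa, n = 6.96
  borosilicate glass: E = 62.93, α = 3.37, σ_y = 58.40 → σ = 25.2 MPa, n = 2.31
Copper has the lowest safety factor, n = 1.07.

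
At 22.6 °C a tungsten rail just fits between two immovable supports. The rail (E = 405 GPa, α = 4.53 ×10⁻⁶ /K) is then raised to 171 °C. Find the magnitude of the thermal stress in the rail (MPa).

ΔT = 148.4 K. Constrained thermal stress σ = E·α·ΔT = 405.0×10³ MPa × 4.53×10⁻⁶ × 148.4 = 272 MPa (compressive).

272 MPa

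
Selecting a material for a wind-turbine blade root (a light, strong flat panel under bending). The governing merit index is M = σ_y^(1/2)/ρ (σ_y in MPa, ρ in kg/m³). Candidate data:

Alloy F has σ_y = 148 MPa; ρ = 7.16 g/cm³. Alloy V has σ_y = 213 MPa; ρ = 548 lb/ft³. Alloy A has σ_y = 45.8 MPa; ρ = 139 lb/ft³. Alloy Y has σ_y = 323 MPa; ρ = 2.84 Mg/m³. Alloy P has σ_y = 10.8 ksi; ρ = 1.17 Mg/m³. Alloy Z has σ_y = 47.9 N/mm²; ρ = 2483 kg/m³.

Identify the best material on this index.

Putting every candidate on a common basis:
  alloy F: σ_y = 148.0 MPa, ρ = 7160 kg/m³
  alloy V: σ_y = 213.0 MPa, ρ = 8778 kg/m³
  alloy A: σ_y = 45.80 MPa, ρ = 2227 kg/m³
  alloy Y: σ_y = 323.0 MPa, ρ = 2840 kg/m³
  alloy P: σ_y = 74.46 MPa, ρ = 1170 kg/m³
  alloy Z: σ_y = 47.90 MPa, ρ = 2483 kg/m³
  alloy P: M = 7.38×10⁻³
  alloy Y: M = 6.33×10⁻³
  alloy A: M = 3.04×10⁻³
  alloy Z: M = 2.79×10⁻³
  alloy F: M = 1.70×10⁻³
  alloy V: M = 1.66×10⁻³
Alloy P has the largest M.

alloy P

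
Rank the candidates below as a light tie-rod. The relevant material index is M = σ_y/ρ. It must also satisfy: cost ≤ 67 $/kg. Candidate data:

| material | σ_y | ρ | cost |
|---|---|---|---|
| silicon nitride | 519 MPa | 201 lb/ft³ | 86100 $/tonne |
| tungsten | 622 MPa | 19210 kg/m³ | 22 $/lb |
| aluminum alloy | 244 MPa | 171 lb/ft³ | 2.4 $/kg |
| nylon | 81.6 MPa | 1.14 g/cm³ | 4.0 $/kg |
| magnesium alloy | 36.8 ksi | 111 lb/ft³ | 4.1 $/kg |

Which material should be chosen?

magnesium alloy

Screen on constraints: cost ≤ 67 $/kg. Survivors: tungsten, aluminum alloy, nylon, magnesium alloy.
Convert each candidate to consistent units, then evaluate M:
  tungsten: σ_y = 622.0 MPa, ρ = 19210 kg/m³
  aluminum alloy: σ_y = 244.0 MPa, ρ = 2739 kg/m³
  nylon: σ_y = 81.60 MPa, ρ = 1140 kg/m³
  magnesium alloy: σ_y = 253.7 MPa, ρ = 1778 kg/m³
  magnesium alloy: M = 143 kN·m/kg
  aluminum alloy: M = 89.1 kN·m/kg
  nylon: M = 71.6 kN·m/kg
  tungsten: M = 32.4 kN·m/kg
Magnesium alloy ranks first.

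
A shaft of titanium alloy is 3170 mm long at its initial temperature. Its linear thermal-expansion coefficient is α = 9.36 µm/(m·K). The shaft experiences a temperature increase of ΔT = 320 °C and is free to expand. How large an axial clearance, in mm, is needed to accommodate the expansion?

ΔL = α·L₀·ΔT = 9.36×10⁻⁶ × 3170 mm × 320.0 K = 9.49 mm.

9.49 mm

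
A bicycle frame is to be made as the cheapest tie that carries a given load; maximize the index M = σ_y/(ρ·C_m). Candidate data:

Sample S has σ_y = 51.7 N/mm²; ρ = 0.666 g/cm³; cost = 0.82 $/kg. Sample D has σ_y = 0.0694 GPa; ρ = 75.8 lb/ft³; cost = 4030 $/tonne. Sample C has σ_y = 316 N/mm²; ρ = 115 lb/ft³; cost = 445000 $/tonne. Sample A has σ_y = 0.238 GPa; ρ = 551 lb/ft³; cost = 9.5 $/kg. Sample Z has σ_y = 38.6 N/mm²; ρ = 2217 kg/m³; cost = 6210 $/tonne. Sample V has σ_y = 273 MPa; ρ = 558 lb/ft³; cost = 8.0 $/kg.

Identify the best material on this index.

sample S

After converting to SI:
  sample S: σ_y = 51.70 MPa, ρ = 666.0 kg/m³, cost = 0.8200 $/kg
  sample D: σ_y = 69.40 MPa, ρ = 1214 kg/m³, cost = 4.030 $/kg
  sample C: σ_y = 316.0 MPa, ρ = 1842 kg/m³, cost = 445.0 $/kg
  sample A: σ_y = 238.0 MPa, ρ = 8826 kg/m³, cost = 9.500 $/kg
  sample Z: σ_y = 38.60 MPa, ρ = 2217 kg/m³, cost = 6.210 $/kg
  sample V: σ_y = 273.0 MPa, ρ = 8938 kg/m³, cost = 8.000 $/kg
  sample S: M = 94.7 kN·m per $
  sample D: M = 14.2 kN·m per $
  sample V: M = 3.82 kN·m per $
  sample A: M = 2.84 kN·m per $
  sample Z: M = 2.80 kN·m per $
  sample C: M = 0.385 kN·m per $
Highest index: sample S.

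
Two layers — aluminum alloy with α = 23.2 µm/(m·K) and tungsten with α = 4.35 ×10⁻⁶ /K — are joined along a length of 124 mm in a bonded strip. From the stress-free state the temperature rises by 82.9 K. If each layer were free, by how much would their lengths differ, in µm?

194 µm

Δα = |23.2 − 4.35|×10⁻⁶/K = 18.9×10⁻⁶/K.
ΔL_mismatch = Δα·L·ΔT = 18.9×10⁻⁶ × 124.0 mm × 82.9 K = 194 µm.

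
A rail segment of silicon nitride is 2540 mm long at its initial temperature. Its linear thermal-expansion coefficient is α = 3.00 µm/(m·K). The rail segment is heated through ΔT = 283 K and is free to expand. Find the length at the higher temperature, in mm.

2542.2 mm

ΔL = α·L₀·ΔT = 3.00×10⁻⁶ × 2540 mm × 283.0 K = 2.16 mm.
L = L₀ + ΔL = 2540 + 2.16 = 2542.2 mm.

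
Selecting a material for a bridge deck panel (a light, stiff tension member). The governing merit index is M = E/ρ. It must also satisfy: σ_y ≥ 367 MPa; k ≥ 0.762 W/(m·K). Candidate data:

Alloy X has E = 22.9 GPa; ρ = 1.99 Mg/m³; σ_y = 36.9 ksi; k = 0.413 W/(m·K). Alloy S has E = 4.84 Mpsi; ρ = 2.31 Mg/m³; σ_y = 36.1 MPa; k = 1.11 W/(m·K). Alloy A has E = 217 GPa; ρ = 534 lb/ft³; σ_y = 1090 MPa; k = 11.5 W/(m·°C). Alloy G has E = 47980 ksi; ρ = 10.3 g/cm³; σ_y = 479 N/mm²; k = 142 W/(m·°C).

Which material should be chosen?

alloy G

Screen on constraints: σ_y ≥ 367 MPa; k ≥ 0.762 W/(m·K). Survivors: alloy A, alloy G.
Putting every candidate on a common basis:
  alloy A: E = 217.0 GPa, ρ = 8554 kg/m³
  alloy G: E = 330.8 GPa, ρ = 10300 kg/m³
  alloy G: M = 32.1 MN·m/kg
  alloy A: M = 25.4 MN·m/kg
The maximum is for alloy G.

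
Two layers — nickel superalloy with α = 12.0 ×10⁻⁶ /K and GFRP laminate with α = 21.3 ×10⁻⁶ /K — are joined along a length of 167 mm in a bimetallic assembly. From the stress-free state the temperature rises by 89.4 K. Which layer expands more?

α(nickel superalloy) = 12.0×10⁻⁶/K vs α(GFRP laminate) = 21.3×10⁻⁶/K.
Higher α expands more for the same ΔT: GFRP laminate.

GFRP laminate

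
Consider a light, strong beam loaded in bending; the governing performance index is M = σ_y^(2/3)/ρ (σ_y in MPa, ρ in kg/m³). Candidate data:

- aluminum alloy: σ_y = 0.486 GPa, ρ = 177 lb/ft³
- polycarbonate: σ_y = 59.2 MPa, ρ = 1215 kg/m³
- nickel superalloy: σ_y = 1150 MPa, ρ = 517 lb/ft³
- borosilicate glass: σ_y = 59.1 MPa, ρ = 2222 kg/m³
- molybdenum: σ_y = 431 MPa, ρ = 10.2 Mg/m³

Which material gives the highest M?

aluminum alloy

After converting to SI:
  aluminum alloy: σ_y = 486.0 MPa, ρ = 2835 kg/m³
  polycarbonate: σ_y = 59.20 MPa, ρ = 1215 kg/m³
  nickel superalloy: σ_y = 1150 MPa, ρ = 8282 kg/m³
  borosilicate glass: σ_y = 59.10 MPa, ρ = 2222 kg/m³
  molybdenum: σ_y = 431.0 MPa, ρ = 10200 kg/m³
  aluminum alloy: M = 21.8×10⁻³
  nickel superalloy: M = 13.3×10⁻³
  polycarbonate: M = 12.5×10⁻³
  borosilicate glass: M = 6.83×10⁻³
  molybdenum: M = 5.59×10⁻³
Highest index: aluminum alloy.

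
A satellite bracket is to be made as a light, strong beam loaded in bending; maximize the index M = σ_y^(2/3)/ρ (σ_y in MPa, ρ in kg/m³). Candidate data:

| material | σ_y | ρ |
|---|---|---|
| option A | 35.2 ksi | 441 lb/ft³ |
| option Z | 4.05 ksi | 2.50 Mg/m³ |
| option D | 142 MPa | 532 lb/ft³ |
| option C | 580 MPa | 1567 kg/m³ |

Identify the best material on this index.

In SI units:
  option A: σ_y = 242.7 MPa, ρ = 7064 kg/m³
  option Z: σ_y = 27.92 MPa, ρ = 2500 kg/m³
  option D: σ_y = 142.0 MPa, ρ = 8522 kg/m³
  option C: σ_y = 580.0 MPa, ρ = 1567 kg/m³
  option C: M = 44.4×10⁻³
  option A: M = 5.51×10⁻³
  option Z: M = 3.68×10⁻³
  option D: M = 3.19×10⁻³
The maximum is for option C.

option C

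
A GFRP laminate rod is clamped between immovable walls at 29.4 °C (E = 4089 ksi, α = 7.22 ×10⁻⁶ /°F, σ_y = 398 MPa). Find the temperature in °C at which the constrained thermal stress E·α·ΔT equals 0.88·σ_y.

985 °C

E = 4089 ksi = 28.19 GPa.
α = 7.22×10⁻⁶/°F × 9/5 = 13.0×10⁻⁶/K.
E·α·ΔT = 350.2 MPa ⇒ ΔT = 350.2 / (28.19×10³ × 13.0×10⁻⁶) = 955.9 K.
T = 29.4 + 955.9 = 985.3 °C.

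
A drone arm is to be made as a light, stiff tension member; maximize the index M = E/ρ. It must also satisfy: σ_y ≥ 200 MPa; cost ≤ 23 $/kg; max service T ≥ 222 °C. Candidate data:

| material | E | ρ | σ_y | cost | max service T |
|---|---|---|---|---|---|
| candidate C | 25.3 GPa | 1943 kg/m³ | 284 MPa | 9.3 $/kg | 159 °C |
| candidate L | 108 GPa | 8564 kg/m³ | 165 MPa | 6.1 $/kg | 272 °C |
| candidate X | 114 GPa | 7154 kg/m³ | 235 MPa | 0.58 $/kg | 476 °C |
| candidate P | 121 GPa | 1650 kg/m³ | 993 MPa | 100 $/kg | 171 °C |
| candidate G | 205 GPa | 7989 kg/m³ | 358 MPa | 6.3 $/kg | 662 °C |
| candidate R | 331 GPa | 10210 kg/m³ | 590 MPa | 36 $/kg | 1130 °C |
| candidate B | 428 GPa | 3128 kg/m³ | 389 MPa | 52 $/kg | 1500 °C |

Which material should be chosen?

Screen on constraints: σ_y ≥ 200 MPa; cost ≤ 23 $/kg; max service T ≥ 222 °C. Survivors: candidate X, candidate G.
Evaluate M for each candidate:
  candidate G: M = 25.7 MN·m/kg
  candidate X: M = 15.9 MN·m/kg
Candidate G has the largest M.

candidate G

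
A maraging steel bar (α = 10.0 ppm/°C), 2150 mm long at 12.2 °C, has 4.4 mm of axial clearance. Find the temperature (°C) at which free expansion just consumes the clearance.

α·L₀·ΔT = 4.4 mm ⇒ ΔT = 4.4 / (10.0×10⁻⁶ × 2150.0) = 204.7 K.
T = 12.2 + 204.7 = 216.9 °C.

217 °C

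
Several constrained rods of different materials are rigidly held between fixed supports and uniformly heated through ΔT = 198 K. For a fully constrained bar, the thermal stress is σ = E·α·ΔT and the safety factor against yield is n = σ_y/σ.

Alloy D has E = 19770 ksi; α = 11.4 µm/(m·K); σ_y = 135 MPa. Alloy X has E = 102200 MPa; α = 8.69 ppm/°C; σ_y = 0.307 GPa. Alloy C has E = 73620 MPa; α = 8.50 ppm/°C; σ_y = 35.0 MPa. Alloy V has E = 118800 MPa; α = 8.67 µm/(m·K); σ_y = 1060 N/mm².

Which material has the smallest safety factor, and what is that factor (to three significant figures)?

alloy C, n = 0.282

In consistent units (E in GPa, α in ×10⁻⁶/K, σ_y in MPa):
  alloy D: E = 136.3, α = 11.4, σ_y = 135.0 → σ = 308 MPa, n = 0.439
  alloy X: E = 102.2, α = 8.69, σ_y = 307.0 → σ = 176 MPa, n = 1.75
  alloy C: E = 73.62, α = 8.50, σ_y = 35.00 → σ = 124 MPa, n = 0.282
  alloy V: E = 118.8, α = 8.67, σ_y = 1060 → σ = 204 MPa, n = 5.20
The minimum is alloy C at n = 0.282.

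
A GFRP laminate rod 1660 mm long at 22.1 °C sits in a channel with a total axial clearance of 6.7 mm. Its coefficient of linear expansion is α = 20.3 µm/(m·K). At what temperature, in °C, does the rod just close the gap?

α·L₀·ΔT = 6.7 mm ⇒ ΔT = 6.7 / (20.3×10⁻⁶ × 1660.0) = 198.8 K.
T = 22.1 + 198.8 = 220.9 °C.

221 °C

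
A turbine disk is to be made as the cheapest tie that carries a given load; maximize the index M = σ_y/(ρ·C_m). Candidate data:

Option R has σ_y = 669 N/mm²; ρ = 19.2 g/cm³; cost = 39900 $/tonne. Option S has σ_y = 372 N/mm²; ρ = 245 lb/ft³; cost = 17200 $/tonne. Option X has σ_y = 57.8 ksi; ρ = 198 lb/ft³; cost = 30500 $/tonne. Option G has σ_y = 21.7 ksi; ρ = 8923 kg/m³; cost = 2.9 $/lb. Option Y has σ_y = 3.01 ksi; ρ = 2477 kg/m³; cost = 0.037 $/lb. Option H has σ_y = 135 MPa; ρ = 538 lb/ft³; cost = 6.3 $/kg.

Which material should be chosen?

In SI units:
  option R: σ_y = 669.0 MPa, ρ = 19200 kg/m³, cost = 39.90 $/kg
  option S: σ_y = 372.0 MPa, ρ = 3925 kg/m³, cost = 17.20 $/kg
  option X: σ_y = 398.5 MPa, ρ = 3172 kg/m³, cost = 30.50 $/kg
  option G: σ_y = 149.6 MPa, ρ = 8923 kg/m³, cost = 6.393 $/kg
  option Y: σ_y = 20.75 MPa, ρ = 2477 kg/m³, cost = 0.08157 $/kg
  option H: σ_y = 135.0 MPa, ρ = 8618 kg/m³, cost = 6.300 $/kg
  option Y: M = 103 kN·m per $
  option S: M = 5.51 kN·m per $
  option X: M = 4.12 kN·m per $
  option G: M = 2.62 kN·m per $
  option H: M = 2.49 kN·m per $
  option R: M = 0.873 kN·m per $
Option Y has the largest M.

option Y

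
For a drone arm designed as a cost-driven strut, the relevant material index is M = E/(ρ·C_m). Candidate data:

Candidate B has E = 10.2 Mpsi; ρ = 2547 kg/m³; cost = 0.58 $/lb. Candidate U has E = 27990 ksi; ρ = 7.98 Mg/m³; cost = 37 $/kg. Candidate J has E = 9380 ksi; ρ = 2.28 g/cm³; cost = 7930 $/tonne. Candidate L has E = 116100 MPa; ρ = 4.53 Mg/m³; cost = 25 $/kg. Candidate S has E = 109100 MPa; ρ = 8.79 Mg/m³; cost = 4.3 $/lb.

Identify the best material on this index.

candidate B

Convert each candidate to consistent units, then evaluate M:
  candidate B: E = 70.33 GPa, ρ = 2547 kg/m³, cost = 1.279 $/kg
  candidate U: E = 193.0 GPa, ρ = 7980 kg/m³, cost = 37.00 $/kg
  candidate J: E = 64.67 GPa, ρ = 2280 kg/m³, cost = 7.930 $/kg
  candidate L: E = 116.1 GPa, ρ = 4530 kg/m³, cost = 25.00 $/kg
  candidate S: E = 109.1 GPa, ρ = 8790 kg/m³, cost = 9.480 $/kg
  candidate B: M = 21.6 MN·m per $
  candidate J: M = 3.58 MN·m per $
  candidate S: M = 1.31 MN·m per $
  candidate L: M = 1.03 MN·m per $
  candidate U: M = 0.654 MN·m per $
The maximum is for candidate B.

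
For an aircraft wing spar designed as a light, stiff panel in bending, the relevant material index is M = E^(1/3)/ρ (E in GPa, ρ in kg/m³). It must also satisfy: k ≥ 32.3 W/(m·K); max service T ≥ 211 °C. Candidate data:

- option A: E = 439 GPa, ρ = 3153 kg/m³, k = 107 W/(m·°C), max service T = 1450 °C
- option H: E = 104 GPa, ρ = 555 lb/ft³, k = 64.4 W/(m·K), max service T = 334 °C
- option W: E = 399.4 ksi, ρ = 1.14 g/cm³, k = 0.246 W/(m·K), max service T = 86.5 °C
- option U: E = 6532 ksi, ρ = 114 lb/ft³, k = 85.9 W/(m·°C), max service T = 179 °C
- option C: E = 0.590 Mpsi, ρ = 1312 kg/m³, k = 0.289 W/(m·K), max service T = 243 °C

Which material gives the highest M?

option A

Screen on constraints: k ≥ 32.3 W/(m·K); max service T ≥ 211 °C. Survivors: option A, option H.
Convert each candidate to consistent units, then evaluate M:
  option A: E = 439.0 GPa, ρ = 3153 kg/m³
  option H: E = 104.0 GPa, ρ = 8890 kg/m³
  option A: M = 2.41×10⁻³
  option H: M = 0.529×10⁻³
Highest index: option A.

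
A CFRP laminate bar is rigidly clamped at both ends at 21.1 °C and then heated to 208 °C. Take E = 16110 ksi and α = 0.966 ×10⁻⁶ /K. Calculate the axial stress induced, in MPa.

E = 16110 ksi = 111.1 GPa.
ΔT = 186.9 K. Constrained thermal stress σ = E·α·ΔT = 111.1×10³ MPa × 0.966×10⁻⁶ × 186.9 = 20.1 MPa (compressive).

20.1 MPa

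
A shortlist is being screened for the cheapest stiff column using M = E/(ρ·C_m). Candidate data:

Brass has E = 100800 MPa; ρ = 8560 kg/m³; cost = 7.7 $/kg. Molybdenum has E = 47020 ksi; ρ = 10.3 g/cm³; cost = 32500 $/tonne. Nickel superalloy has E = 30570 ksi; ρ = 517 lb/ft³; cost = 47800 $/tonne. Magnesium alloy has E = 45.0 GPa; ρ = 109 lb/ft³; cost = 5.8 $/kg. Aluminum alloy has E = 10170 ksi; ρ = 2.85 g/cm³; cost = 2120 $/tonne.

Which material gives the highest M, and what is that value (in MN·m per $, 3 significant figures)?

Normalizing units and computing the index:
  brass: E = 100.8 GPa, ρ = 8560 kg/m³, cost = 7.700 $/kg
  molybdenum: E = 324.2 GPa, ρ = 10300 kg/m³, cost = 32.50 $/kg
  nickel superalloy: E = 210.8 GPa, ρ = 8282 kg/m³, cost = 47.80 $/kg
  magnesium alloy: E = 45.00 GPa, ρ = 1746 kg/m³, cost = 5.800 $/kg
  aluminum alloy: E = 70.12 GPa, ρ = 2850 kg/m³, cost = 2.120 $/kg
  aluminum alloy: M = 11.6 MN·m per $
  magnesium alloy: M = 4.44 MN·m per $
  brass: M = 1.53 MN·m per $
  molybdenum: M = 0.968 MN·m per $
  nickel superalloy: M = 0.532 MN·m per $
Highest index: aluminum alloy.

aluminum alloy, M = 11.6 MN·m per $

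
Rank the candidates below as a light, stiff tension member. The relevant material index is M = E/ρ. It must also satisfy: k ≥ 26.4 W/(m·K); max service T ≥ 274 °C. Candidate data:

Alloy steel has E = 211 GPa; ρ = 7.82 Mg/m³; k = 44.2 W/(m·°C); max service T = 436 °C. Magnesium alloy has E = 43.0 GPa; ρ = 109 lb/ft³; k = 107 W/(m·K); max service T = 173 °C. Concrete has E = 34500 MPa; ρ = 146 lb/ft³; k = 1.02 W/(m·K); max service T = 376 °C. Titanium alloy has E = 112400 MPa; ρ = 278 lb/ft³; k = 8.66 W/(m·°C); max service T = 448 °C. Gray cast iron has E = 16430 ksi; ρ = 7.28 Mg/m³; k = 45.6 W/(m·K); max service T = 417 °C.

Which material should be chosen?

Screen on constraints: k ≥ 26.4 W/(m·K); max service T ≥ 274 °C. Survivors: alloy steel, gray cast iron.
Convert each candidate to consistent units, then evaluate M:
  alloy steel: E = 211.0 GPa, ρ = 7820 kg/m³
  gray cast iron: E = 113.3 GPa, ρ = 7280 kg/m³
  alloy steel: M = 27.0 MN·m/kg
  gray cast iron: M = 15.6 MN·m/kg
Highest index: alloy steel.

alloy steel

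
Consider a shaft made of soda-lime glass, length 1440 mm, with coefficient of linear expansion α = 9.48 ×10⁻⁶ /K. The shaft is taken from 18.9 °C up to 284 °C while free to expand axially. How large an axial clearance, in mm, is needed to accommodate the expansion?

3.62 mm

ΔT = 284 − 18.9 = 265.1 K.
ΔL = α·L₀·ΔT = 9.48×10⁻⁶ × 1440 mm × 265.1 K = 3.62 mm.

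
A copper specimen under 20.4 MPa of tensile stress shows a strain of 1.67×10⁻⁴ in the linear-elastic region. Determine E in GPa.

E = σ/ε = 20.4 MPa / 1.67×10⁻⁴ = 122200 MPa = 122 GPa.

122 GPa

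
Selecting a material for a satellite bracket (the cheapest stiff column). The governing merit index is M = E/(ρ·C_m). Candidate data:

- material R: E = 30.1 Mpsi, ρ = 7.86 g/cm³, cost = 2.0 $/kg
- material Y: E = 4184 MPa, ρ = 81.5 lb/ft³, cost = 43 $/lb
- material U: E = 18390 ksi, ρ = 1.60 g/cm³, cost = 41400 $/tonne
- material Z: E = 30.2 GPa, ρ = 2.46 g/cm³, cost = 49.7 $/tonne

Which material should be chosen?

material Z

Normalizing units and computing the index:
  material R: E = 207.5 GPa, ρ = 7860 kg/m³, cost = 2.000 $/kg
  material Y: E = 4.184 GPa, ρ = 1306 kg/m³, cost = 94.80 $/kg
  material U: E = 126.8 GPa, ρ = 1600 kg/m³, cost = 41.40 $/kg
  material Z: E = 30.20 GPa, ρ = 2460 kg/m³, cost = 0.04970 $/kg
  material Z: M = 247 MN·m per $
  material R: M = 13.2 MN·m per $
  material U: M = 1.91 MN·m per $
  material Y: M = 0.0338 MN·m per $
Material Z ranks first.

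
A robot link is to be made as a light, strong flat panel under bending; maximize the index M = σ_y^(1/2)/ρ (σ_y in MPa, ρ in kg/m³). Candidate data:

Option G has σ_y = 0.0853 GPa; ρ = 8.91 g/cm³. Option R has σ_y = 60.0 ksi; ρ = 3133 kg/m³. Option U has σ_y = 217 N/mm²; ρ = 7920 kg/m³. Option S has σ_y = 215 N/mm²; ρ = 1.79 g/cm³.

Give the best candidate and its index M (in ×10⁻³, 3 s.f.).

In SI units:
  option G: σ_y = 85.30 MPa, ρ = 8910 kg/m³
  option R: σ_y = 413.7 MPa, ρ = 3133 kg/m³
  option U: σ_y = 217.0 MPa, ρ = 7920 kg/m³
  option S: σ_y = 215.0 MPa, ρ = 1790 kg/m³
  option S: M = 8.19×10⁻³
  option R: M = 6.49×10⁻³
  option U: M = 1.86×10⁻³
  option G: M = 1.04×10⁻³
Option S has the largest M.

option S, M = 8.19×10⁻³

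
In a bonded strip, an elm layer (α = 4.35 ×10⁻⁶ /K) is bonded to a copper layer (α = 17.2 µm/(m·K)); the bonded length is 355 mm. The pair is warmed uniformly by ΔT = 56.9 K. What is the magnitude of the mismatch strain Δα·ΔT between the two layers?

7.31×10⁻⁴

Δα = |4.35 − 17.2|×10⁻⁶/K = 12.8×10⁻⁶/K.
Mismatch strain = Δα·ΔT = 12.8×10⁻⁶ × 56.9 = 7.31×10⁻⁴.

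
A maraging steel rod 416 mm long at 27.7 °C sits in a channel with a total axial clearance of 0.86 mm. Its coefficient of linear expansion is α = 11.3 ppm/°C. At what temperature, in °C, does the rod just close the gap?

211 °C

α·L₀·ΔT = 0.86 mm ⇒ ΔT = 0.86 / (11.3×10⁻⁶ × 416.0) = 182.9 K.
T = 27.7 + 182.9 = 210.6 °C.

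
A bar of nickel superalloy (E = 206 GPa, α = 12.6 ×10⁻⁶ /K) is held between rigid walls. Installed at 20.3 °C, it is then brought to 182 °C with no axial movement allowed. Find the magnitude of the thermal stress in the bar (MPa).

420 MPa

ΔT = 161.7 K. Constrained thermal stress σ = E·α·ΔT = 206.0×10³ MPa × 12.6×10⁻⁶ × 161.7 = 420 MPa (compressive).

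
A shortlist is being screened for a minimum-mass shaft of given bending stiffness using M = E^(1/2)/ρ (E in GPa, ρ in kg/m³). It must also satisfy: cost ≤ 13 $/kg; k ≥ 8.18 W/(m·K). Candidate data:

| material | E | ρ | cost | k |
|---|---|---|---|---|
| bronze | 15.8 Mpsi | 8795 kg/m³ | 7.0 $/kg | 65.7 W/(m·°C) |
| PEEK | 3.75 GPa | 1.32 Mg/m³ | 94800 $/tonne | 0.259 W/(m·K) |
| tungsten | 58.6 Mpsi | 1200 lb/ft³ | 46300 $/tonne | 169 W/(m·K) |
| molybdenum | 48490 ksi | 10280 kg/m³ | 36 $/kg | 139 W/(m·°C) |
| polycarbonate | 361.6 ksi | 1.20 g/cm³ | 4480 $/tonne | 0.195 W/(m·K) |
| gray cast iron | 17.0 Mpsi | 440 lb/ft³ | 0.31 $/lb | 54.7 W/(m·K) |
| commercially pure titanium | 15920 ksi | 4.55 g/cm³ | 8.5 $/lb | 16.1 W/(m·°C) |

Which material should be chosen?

gray cast iron

Screen on constraints: cost ≤ 13 $/kg; k ≥ 8.18 W/(m·K). Survivors: bronze, gray cast iron.
After converting to SI:
  bronze: E = 108.9 GPa, ρ = 8795 kg/m³
  gray cast iron: E = 117.2 GPa, ρ = 7048 kg/m³
  gray cast iron: M = 1.54×10⁻³
  bronze: M = 1.19×10⁻³
Gray cast iron has the largest M.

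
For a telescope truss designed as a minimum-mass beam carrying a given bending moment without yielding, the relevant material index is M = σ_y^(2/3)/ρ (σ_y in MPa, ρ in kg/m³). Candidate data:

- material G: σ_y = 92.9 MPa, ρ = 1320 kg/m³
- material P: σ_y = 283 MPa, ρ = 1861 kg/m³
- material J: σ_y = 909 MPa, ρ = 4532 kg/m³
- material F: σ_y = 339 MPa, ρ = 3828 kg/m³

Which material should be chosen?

Per-candidate index values:
  material P: M = 23.2×10⁻³
  material J: M = 20.7×10⁻³
  material G: M = 15.5×10⁻³
  material F: M = 12.7×10⁻³
Highest index: material P.

material P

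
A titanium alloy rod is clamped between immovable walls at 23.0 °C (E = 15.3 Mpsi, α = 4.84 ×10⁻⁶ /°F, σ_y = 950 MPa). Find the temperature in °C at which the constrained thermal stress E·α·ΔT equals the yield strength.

1060 °C

E = 15.3 Mpsi = 105.5 GPa.
α = 4.84×10⁻⁶/°F × 9/5 = 8.71×10⁻⁶/K.
E·α·ΔT = 950.0 MPa ⇒ ΔT = 950.0 / (105.5×10³ × 8.71×10⁻⁶) = 1034 K.
T = 23.0 + 1034 = 1057 °C.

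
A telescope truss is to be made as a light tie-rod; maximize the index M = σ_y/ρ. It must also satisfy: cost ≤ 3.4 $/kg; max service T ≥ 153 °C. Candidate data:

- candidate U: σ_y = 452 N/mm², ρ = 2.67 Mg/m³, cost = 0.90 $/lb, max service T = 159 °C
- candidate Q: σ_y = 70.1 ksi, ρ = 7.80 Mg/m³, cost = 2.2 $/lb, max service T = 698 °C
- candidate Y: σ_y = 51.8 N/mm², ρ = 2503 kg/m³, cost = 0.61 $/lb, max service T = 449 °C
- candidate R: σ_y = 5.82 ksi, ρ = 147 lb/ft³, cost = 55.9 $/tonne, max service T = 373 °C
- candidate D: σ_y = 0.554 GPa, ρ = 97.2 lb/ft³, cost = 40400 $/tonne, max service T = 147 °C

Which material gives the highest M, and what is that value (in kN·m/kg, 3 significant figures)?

Screen on constraints: cost ≤ 3.4 $/kg; max service T ≥ 153 °C. Survivors: candidate U, candidate Y, candidate R.
Convert each candidate to consistent units, then evaluate M:
  candidate U: σ_y = 452.0 MPa, ρ = 2670 kg/m³
  candidate Y: σ_y = 51.80 MPa, ρ = 2503 kg/m³
  candidate R: σ_y = 40.13 MPa, ρ = 2355 kg/m³
  candidate U: M = 169 kN·m/kg
  candidate Y: M = 20.7 kN·m/kg
  candidate R: M = 17.0 kN·m/kg
Highest index: candidate U.

candidate U, M = 169 kN·m/kg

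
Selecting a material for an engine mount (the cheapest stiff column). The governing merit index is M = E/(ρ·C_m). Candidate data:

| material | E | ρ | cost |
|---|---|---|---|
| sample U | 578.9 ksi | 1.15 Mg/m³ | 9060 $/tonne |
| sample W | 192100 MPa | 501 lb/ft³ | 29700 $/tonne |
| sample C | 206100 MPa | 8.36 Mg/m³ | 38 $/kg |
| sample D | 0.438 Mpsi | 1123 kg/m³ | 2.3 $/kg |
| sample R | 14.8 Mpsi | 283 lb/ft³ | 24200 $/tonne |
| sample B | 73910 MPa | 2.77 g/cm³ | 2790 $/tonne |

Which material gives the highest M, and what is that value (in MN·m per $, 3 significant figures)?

After converting to SI:
  sample U: E = 3.991 GPa, ρ = 1150 kg/m³, cost = 9.060 $/kg
  sample W: E = 192.1 GPa, ρ = 8025 kg/m³, cost = 29.70 $/kg
  sample C: E = 206.1 GPa, ρ = 8360 kg/m³, cost = 38.00 $/kg
  sample D: E = 3.020 GPa, ρ = 1123 kg/m³, cost = 2.300 $/kg
  sample R: E = 102.0 GPa, ρ = 4533 kg/m³, cost = 24.20 $/kg
  sample B: E = 73.91 GPa, ρ = 2770 kg/m³, cost = 2.790 $/kg
  sample B: M = 9.56 MN·m per $
  sample D: M = 1.17 MN·m per $
  sample R: M = 0.930 MN·m per $
  sample W: M = 0.806 MN·m per $
  sample C: M = 0.649 MN·m per $
  sample U: M = 0.383 MN·m per $
Sample B has the largest M.

sample B, M = 9.56 MN·m per $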